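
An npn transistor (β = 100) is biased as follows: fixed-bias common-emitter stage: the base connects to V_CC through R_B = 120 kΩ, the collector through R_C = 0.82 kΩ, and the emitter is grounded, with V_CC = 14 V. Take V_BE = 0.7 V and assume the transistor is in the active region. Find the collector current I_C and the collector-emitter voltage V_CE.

Base loop: V_CC = I_B·R_B + V_BE, so I_B = (14 − 0.7)/120 kΩ = 0.111 mA.
In the active region I_C = β·I_B = 100 × 0.111 = 11.1 mA.
Collector loop: V_CE = V_CC − I_C·R_C = 14 − 11.1×0.82 = 4.91 V.
Since V_CE = 4.91 V > V_CE(sat) ≈ 0.2 V, the transistor is in the active region as assumed.

I_C ≈ 11 mA, V_CE ≈ 4.9 V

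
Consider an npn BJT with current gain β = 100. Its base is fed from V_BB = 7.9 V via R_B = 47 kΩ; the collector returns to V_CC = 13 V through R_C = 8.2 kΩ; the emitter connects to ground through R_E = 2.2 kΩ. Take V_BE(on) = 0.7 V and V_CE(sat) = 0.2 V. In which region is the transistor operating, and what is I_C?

Assume active: I_B = (7.9 − 0.7)/(47 + 101×2.2) = 0.0267 mA, I_C = β·I_B = 2.67 mA.
Then V_CE = 13 − 2.67×8.2 − 2.7×2.2 = -14.9 V < 0.2 V — the active assumption fails.
Re-solve with V_CE = 0.2 V. KCL at the emitter: V_E/R_E = (V_BB−0.7−V_E)/R_B + (V_CC−0.2−V_E)/R_C, giving V_E = 2.87 V.
I_C = (V_CC − 0.2 − V_E)/R_C = (12.8 − 2.87)/8.2 = 1.21 mA.
Check: I_B = (7.2 − 2.87)/47 = 0.0922 mA, and β·I_B = 9.22 mA > I_C, confirming saturation.

saturation; I_C ≈ 1.2 mA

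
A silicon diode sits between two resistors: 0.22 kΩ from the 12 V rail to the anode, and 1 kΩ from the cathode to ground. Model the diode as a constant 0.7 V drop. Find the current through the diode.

The two resistors are in series with the diode, so KVL gives 12 = I·0.22 + 0.7 + I·1.
I = (12 − 0.7) / (0.22 + 1) kΩ = 11.3 / 1.22 = 9.26 mA.

I ≈ 9.3 mA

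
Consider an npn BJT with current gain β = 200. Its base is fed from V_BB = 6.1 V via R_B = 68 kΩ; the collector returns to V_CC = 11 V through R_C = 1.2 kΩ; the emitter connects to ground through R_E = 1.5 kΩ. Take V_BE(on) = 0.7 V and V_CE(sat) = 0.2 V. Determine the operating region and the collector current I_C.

Assume active. Base-emitter loop: I_B = (V_BB − V_BE)/(R_B + (β+1)R_E) = (6.1 − 0.7)/(68 + 201×1.5) = 0.0146 mA.
I_C = β·I_B = 200×0.0146 = 2.92 mA.
V_CE = V_CC − I_C·R_C − I_E·R_E = 11 − 2.92×1.2 − 2.94×1.5 = 3.09 V > V_CE(sat), so the active-region assumption holds.

active; I_C ≈ 2.9 mA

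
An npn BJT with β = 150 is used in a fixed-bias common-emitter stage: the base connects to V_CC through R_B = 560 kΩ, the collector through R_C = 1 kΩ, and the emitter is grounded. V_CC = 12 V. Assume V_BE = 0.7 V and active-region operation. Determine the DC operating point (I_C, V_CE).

I_C ≈ 3 mA, V_CE ≈ 9 V

Base loop: V_CC = I_B·R_B + V_BE, so I_B = (12 − 0.7)/560 kΩ = 0.0202 mA.
In the active region I_C = β·I_B = 150 × 0.0202 = 3.03 mA.
Collector loop: V_CE = V_CC − I_C·R_C = 12 − 3.03×1 = 8.97 V.
Since V_CE = 8.97 V > V_CE(sat) ≈ 0.2 V, the transistor is in the active region as assumed.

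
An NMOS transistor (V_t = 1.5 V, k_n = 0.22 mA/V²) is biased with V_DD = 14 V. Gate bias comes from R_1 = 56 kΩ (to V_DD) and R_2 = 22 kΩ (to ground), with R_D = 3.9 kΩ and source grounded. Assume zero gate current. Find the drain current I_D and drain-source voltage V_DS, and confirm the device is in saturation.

V_G = V_DD·R_2/(R_1+R_2) = 14×22/78 = 3.95 V. With the source grounded, V_GS = V_G = 3.95 V.
Assume saturation: I_D = (k_n/2)(V_GS − V_t)² = (0.22/2)×(3.95 − 1.5)² = 0.11×2.45² = 0.66 mA.
V_DS = V_DD − I_D·R_D = 14 − 0.66×3.9 = 11.4 V.
Saturation requires V_DS ≥ V_GS − V_t = 2.45 V; 11.4 ≥ 2.45 ✓.

I_D ≈ 0.66 mA, V_DS ≈ 11 V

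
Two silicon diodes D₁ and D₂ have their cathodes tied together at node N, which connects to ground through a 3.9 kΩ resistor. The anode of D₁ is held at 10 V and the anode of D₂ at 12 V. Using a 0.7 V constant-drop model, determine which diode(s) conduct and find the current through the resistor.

Only D₂ conducts; I_R ≈ 2.9 mA

Assume both conduct. Then node N would need to be at both 10−0.7 = 9.3 V and 12−0.7 = 11.3 V, which is impossible.
Assume only D₂ conducts: V_N = 12 − 0.7 = 11.3 V, so I_R = 11.3/3.9 = 2.9 mA.
Check D₁: its anode-to-cathode voltage is 10 − 11.3 = -1.3 V < 0.7 V, so it is off. The assumption is consistent.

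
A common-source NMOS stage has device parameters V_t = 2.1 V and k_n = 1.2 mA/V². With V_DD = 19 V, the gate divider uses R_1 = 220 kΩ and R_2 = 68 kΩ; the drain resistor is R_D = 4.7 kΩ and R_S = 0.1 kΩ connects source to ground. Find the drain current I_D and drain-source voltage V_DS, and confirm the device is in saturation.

I_D ≈ 2.7 mA, V_DS ≈ 6.1 V

V_G = V_DD·R_2/(R_1+R_2) = 19×68/288 = 4.49 V.
Assume saturation: I_D = (k_n/2)(V_GS − V_t)² with V_GS = V_G − I_D·R_S = 4.49 − 0.1·I_D.
Substituting gives 0.006·I_D² − 1.29·I_D + 3.42 = 0, with roots I_D = 2.69 or 212 mA.
The root I_D = 212 mA gives V_GS = -16.7 V ≤ V_t, so take I_D = 2.69 mA.
Then V_GS = 4.22 V and V_DS = V_DD − I_D(R_D+R_S) = 19 − 2.69×4.8 = 6.09 V.
Saturation requires V_DS ≥ V_GS − V_t = 2.12 V; 6.09 ≥ 2.12 ✓.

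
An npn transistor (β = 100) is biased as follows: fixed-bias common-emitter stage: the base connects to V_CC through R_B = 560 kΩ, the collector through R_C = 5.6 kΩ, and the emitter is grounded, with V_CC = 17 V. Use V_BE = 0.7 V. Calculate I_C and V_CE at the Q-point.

I_C ≈ 2.9 mA, V_CE ≈ 0.7 V

Base loop: V_CC = I_B·R_B + V_BE, so I_B = (17 − 0.7)/560 kΩ = 0.0291 mA.
In the active region I_C = β·I_B = 100 × 0.0291 = 2.91 mA.
Collector loop: V_CE = V_CC − I_C·R_C = 17 − 2.91×5.6 = 0.7 V.
Since V_CE = 0.7 V > V_CE(sat) ≈ 0.2 V, the transistor is in the active region as assumed.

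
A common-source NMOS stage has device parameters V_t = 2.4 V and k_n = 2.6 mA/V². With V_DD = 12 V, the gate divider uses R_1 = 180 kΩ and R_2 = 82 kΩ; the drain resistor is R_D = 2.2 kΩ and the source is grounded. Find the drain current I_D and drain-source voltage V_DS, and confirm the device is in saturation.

I_D ≈ 2.4 mA, V_DS ≈ 6.7 V

V_G = V_DD·R_2/(R_1+R_2) = 12×82/262 = 3.76 V. With the source grounded, V_GS = V_G = 3.76 V.
Assume saturation: I_D = (k_n/2)(V_GS − V_t)² = (2.6/2)×(3.76 − 2.4)² = 1.3×1.36² = 2.39 mA.
V_DS = V_DD − I_D·R_D = 12 − 2.39×2.2 = 6.74 V.
Saturation requires V_DS ≥ V_GS − V_t = 1.36 V; 6.74 ≥ 1.36 ✓.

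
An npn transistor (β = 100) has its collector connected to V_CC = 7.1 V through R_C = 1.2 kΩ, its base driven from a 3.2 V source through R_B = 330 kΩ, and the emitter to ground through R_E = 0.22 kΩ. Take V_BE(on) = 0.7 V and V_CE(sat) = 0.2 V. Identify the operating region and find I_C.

active; I_C ≈ 0.71 mA

Assume active. Base-emitter loop: I_B = (V_BB − V_BE)/(R_B + (β+1)R_E) = (3.2 − 0.7)/(330 + 101×0.22) = 0.0071 mA.
I_C = β·I_B = 100×0.0071 = 0.71 mA.
V_CE = V_CC − I_C·R_C − I_E·R_E = 7.1 − 0.71×1.2 − 0.717×0.22 = 6.09 V > V_CE(sat), so the active-region assumption holds.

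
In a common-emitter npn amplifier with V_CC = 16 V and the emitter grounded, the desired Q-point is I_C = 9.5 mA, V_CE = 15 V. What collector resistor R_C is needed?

R_C ≈ 0.11 kΩ

Collector loop: V_CC = I_C·R_C + V_CE.
R_C = (V_CC − V_CE)/I_C = (16 − 15)/9.5 = 0.105 kΩ.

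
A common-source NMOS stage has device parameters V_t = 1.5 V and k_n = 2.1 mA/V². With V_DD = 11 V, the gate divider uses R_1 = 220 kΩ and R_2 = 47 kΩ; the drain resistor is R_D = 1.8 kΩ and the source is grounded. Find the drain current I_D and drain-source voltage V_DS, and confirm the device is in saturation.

V_G = V_DD·R_2/(R_1+R_2) = 11×47/267 = 1.94 V. With the source grounded, V_GS = V_G = 1.94 V.
Assume saturation: I_D = (k_n/2)(V_GS − V_t)² = (2.1/2)×(1.94 − 1.5)² = 1.05×0.436² = 0.2 mA.
V_DS = V_DD − I_D·R_D = 11 − 0.2×1.8 = 10.6 V.
Saturation requires V_DS ≥ V_GS − V_t = 0.436 V; 10.6 ≥ 0.436 ✓.

I_D ≈ 0.2 mA, V_DS ≈ 11 V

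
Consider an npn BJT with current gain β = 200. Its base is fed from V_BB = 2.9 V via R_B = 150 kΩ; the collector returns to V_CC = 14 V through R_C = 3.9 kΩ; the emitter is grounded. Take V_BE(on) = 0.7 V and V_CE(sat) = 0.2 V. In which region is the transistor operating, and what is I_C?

Assume active. Base-emitter loop: I_B = (V_BB − V_BE)/R_B = (2.9 − 0.7)/150 = 0.0147 mA.
I_C = β·I_B = 200×0.0147 = 2.93 mA.
V_CE = V_CC − I_C·R_C = 14 − 2.93×3.9 = 2.56 V > V_CE(sat), so the active-region assumption holds.

active; I_C ≈ 2.9 mA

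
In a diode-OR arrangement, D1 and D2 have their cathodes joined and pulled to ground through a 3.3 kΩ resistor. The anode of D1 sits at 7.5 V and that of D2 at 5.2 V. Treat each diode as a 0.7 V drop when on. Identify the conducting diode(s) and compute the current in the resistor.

Only D1 conducts; I_R ≈ 2.1 mA

Assume both conduct. Then node N would need to be at both 7.5−0.7 = 6.8 V and 5.2−0.7 = 4.5 V, which is impossible.
Assume only D1 conducts: V_N = 7.5 − 0.7 = 6.8 V, so I_R = 6.8/3.3 = 2.06 mA.
Check D2: its anode-to-cathode voltage is 5.2 − 6.8 = -1.6 V < 0.7 V, so it is off. The assumption is consistent.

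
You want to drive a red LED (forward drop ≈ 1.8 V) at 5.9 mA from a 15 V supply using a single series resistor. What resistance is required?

R ≈ 2.2 kΩ

The resistor drops V_S − V_D = 15 − 1.8 = 13.2 V at 5.9 mA.
R = 13.2 V / 5.9 mA = 2.24 kΩ.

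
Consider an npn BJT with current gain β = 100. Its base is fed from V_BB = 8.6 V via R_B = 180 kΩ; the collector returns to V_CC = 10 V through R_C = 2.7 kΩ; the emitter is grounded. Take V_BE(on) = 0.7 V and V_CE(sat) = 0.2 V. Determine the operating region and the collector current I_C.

saturation; I_C ≈ 3.6 mA

Assume active: I_B = (8.6 − 0.7)/180 = 0.0439 mA, giving I_C = β·I_B = 4.39 mA.
But then V_CE = 10 − 4.39×2.7 = -1.85 V < V_CE(sat) = 0.2 V — impossible in the active region.
So the transistor is saturated. With V_CE = 0.2 V, I_C = (V_CC − 0.2)/R_C = 9.8/2.7 = 3.63 mA.
Check: β·I_B = 4.39 mA > I_C = 3.63 mA, confirming saturation.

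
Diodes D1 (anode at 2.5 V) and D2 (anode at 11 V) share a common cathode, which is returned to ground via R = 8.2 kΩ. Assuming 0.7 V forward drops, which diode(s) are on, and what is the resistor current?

Only D2 conducts; I_R ≈ 1.3 mA

Assume both conduct. Then node N would need to be at both 2.5−0.7 = 1.8 V and 11−0.7 = 10.3 V, which is impossible.
Assume only D2 conducts: V_N = 11 − 0.7 = 10.3 V, so I_R = 10.3/8.2 = 1.26 mA.
Check D1: its anode-to-cathode voltage is 2.5 − 10.3 = -7.8 V < 0.7 V, so it is off. The assumption is consistent.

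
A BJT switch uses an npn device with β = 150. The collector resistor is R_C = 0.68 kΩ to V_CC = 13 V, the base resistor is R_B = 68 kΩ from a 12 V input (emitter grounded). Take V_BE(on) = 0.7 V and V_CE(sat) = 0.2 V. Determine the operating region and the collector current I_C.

Assume active: I_B = (12 − 0.7)/68 = 0.166 mA, giving I_C = β·I_B = 24.9 mA.
But then V_CE = 13 − 24.9×0.68 = -3.95 V < V_CE(sat) = 0.2 V — impossible in the active region.
So the transistor is saturated. With V_CE = 0.2 V, I_C = (V_CC − 0.2)/R_C = 12.8/0.68 = 18.8 mA.
Check: β·I_B = 24.9 mA > I_C = 18.8 mA, confirming saturation.

saturation; I_C ≈ 19 mA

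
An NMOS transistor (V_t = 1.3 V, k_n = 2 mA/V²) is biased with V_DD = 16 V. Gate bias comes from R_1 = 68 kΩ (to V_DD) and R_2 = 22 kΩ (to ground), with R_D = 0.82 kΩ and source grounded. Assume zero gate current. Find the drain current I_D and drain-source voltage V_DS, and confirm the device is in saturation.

V_G = V_DD·R_2/(R_1+R_2) = 16×22/90 = 3.91 V. With the source grounded, V_GS = V_G = 3.91 V.
Assume saturation: I_D = (k_n/2)(V_GS − V_t)² = (2/2)×(3.91 − 1.3)² = 1×2.61² = 6.82 mA.
V_DS = V_DD − I_D·R_D = 16 − 6.82×0.82 = 10.4 V.
Saturation requires V_DS ≥ V_GS − V_t = 2.61 V; 10.4 ≥ 2.61 ✓.

I_D ≈ 6.8 mA, V_DS ≈ 10 V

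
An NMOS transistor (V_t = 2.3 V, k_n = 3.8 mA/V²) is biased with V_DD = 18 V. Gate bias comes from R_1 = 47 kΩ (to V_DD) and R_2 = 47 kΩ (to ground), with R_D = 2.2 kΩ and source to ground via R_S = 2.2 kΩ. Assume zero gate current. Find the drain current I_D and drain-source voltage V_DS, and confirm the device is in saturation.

I_D ≈ 2.5 mA, V_DS ≈ 6.9 V

V_G = V_DD·R_2/(R_1+R_2) = 18×47/94 = 9 V.
Assume saturation: I_D = (k_n/2)(V_GS − V_t)² with V_GS = V_G − I_D·R_S = 9 − 2.2·I_D.
Substituting gives 9.2·I_D² − 57·I_D + 85.3 = 0, with roots I_D = 2.52 or 3.68 mA.
The root I_D = 3.68 mA gives V_GS = 0.909 V ≤ V_t, so take I_D = 2.52 mA.
Then V_GS = 3.45 V and V_DS = V_DD − I_D(R_D+R_S) = 18 − 2.52×4.4 = 6.9 V.
Saturation requires V_DS ≥ V_GS − V_t = 1.15 V; 6.9 ≥ 1.15 ✓.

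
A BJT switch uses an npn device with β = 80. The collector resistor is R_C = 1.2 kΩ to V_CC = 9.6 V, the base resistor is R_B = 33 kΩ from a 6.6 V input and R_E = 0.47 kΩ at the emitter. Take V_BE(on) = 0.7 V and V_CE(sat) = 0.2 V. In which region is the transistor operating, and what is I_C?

saturation; I_C ≈ 5.6 mA

Assume active: I_B = (6.6 − 0.7)/(33 + 81×0.47) = 0.083 mA, I_C = β·I_B = 6.64 mA.
Then V_CE = 9.6 − 6.64×1.2 − 6.72×0.47 = -1.53 V < 0.2 V — the active assumption fails.
Re-solve with V_CE = 0.2 V. KCL at the emitter: V_E/R_E = (V_BB−0.7−V_E)/R_B + (V_CC−0.2−V_E)/R_C, giving V_E = 2.68 V.
I_C = (V_CC − 0.2 − V_E)/R_C = (9.4 − 2.68)/1.2 = 5.6 mA.
Check: I_B = (5.9 − 2.68)/33 = 0.0976 mA, and β·I_B = 7.81 mA > I_C, confirming saturation.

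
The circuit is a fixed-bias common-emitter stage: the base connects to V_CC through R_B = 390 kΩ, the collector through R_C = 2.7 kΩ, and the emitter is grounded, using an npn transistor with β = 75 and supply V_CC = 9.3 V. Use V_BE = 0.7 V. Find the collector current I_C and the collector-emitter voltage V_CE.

I_C ≈ 1.7 mA, V_CE ≈ 4.8 V

Base loop: V_CC = I_B·R_B + V_BE, so I_B = (9.3 − 0.7)/390 kΩ = 0.0221 mA.
In the active region I_C = β·I_B = 75 × 0.0221 = 1.65 mA.
Collector loop: V_CE = V_CC − I_C·R_C = 9.3 − 1.65×2.7 = 4.83 V.
Since V_CE = 4.83 V > V_CE(sat) ≈ 0.2 V, the transistor is in the active region as assumed.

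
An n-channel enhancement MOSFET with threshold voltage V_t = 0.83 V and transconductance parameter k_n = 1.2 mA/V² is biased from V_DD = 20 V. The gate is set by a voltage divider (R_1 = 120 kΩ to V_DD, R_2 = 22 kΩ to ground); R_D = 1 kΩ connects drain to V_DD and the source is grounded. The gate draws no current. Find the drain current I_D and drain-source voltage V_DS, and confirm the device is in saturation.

V_G = V_DD·R_2/(R_1+R_2) = 20×22/142 = 3.1 V. With the source grounded, V_GS = V_G = 3.1 V.
Assume saturation: I_D = (k_n/2)(V_GS − V_t)² = (1.2/2)×(3.1 − 0.83)² = 0.6×2.27² = 3.09 mA.
V_DS = V_DD − I_D·R_D = 20 − 3.09×1 = 16.9 V.
Saturation requires V_DS ≥ V_GS − V_t = 2.27 V; 16.9 ≥ 2.27 ✓.

I_D ≈ 3.1 mA, V_DS ≈ 17 V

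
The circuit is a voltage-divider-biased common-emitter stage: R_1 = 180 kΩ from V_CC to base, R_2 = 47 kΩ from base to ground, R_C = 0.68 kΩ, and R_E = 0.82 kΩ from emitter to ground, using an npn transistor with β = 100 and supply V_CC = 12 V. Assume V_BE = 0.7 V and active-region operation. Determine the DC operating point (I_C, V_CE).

I_C ≈ 1.5 mA, V_CE ≈ 9.8 V

Thevenize the base divider: V_Th = V_CC·R_2/(R_1+R_2) = 12×47/227 = 2.48 V, R_Th = R_1‖R_2 = 37.3 kΩ.
Base-emitter loop: V_Th = I_B·R_Th + V_BE + (β+1)I_B·R_E, so I_B = (2.48 − 0.7) / (37.3 + 101×0.82) = 0.0149 mA.
I_C = β·I_B = 100×0.0149 = 1.49 mA, and I_E = (β+1)I_B = 1.5 mA.
V_CE = V_CC − I_C·R_C − I_E·R_E = 12 − 1.49×0.68 − 1.5×0.82 = 9.76 V.
V_CE = 9.76 V > 0.2 V confirms active-region operation.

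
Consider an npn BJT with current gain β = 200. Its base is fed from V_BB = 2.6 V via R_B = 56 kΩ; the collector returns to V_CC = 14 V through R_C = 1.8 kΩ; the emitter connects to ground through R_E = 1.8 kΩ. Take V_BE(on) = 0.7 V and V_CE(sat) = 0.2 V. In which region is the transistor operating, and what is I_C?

active; I_C ≈ 0.91 mA

Assume active. Base-emitter loop: I_B = (V_BB − V_BE)/(R_B + (β+1)R_E) = (2.6 − 0.7)/(56 + 201×1.8) = 0.00455 mA.
I_C = β·I_B = 200×0.00455 = 0.91 mA.
V_CE = V_CC − I_C·R_C − I_E·R_E = 14 − 0.91×1.8 − 0.914×1.8 = 10.7 V > V_CE(sat), so the active-region assumption holds.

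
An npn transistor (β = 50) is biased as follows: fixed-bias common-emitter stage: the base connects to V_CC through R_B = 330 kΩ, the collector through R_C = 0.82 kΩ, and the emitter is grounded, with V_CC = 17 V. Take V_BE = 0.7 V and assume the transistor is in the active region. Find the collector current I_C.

Base loop: V_CC = I_B·R_B + V_BE, so I_B = (17 − 0.7)/330 kΩ = 0.0494 mA.
In the active region I_C = β·I_B = 50 × 0.0494 = 2.47 mA.
Collector loop: V_CE = V_CC − I_C·R_C = 17 − 2.47×0.82 = 15 V.
Since V_CE = 15 V > V_CE(sat) ≈ 0.2 V, the transistor is in the active region as assumed.

I_C ≈ 2.5 mA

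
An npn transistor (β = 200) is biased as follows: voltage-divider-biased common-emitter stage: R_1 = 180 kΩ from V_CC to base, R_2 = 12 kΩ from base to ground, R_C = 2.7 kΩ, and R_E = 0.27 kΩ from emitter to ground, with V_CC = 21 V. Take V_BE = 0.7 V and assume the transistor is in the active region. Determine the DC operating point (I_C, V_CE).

Thevenize the base divider: V_Th = V_CC·R_2/(R_1+R_2) = 21×12/192 = 1.31 V, R_Th = R_1‖R_2 = 11.2 kΩ.
Base-emitter loop: V_Th = I_B·R_Th + V_BE + (β+1)I_B·R_E, so I_B = (1.31 − 0.7) / (11.2 + 201×0.27) = 0.00935 mA.
I_C = β·I_B = 200×0.00935 = 1.87 mA, and I_E = (β+1)I_B = 1.88 mA.
V_CE = V_CC − I_C·R_C − I_E·R_E = 21 − 1.87×2.7 − 1.88×0.27 = 15.4 V.
V_CE = 15.4 V > 0.2 V confirms active-region operation.

I_C ≈ 1.9 mA, V_CE ≈ 15 V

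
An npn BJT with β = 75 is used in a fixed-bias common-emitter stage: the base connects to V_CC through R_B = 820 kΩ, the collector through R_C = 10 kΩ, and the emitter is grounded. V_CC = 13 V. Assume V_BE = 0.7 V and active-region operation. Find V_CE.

V_CE ≈ 1.8 V

Base loop: V_CC = I_B·R_B + V_BE, so I_B = (13 − 0.7)/820 kΩ = 0.015 mA.
In the active region I_C = β·I_B = 75 × 0.015 = 1.12 mA.
Collector loop: V_CE = V_CC − I_C·R_C = 13 − 1.12×10 = 1.75 V.
Since V_CE = 1.75 V > V_CE(sat) ≈ 0.2 V, the transistor is in the active region as assumed.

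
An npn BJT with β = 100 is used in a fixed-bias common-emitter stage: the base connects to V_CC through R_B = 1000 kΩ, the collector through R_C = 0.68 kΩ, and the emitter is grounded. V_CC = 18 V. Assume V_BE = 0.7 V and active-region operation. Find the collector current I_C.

Base loop: V_CC = I_B·R_B + V_BE, so I_B = (18 − 0.7)/1000 kΩ = 0.0173 mA.
In the active region I_C = β·I_B = 100 × 0.0173 = 1.73 mA.
Collector loop: V_CE = V_CC − I_C·R_C = 18 − 1.73×0.68 = 16.8 V.
Since V_CE = 16.8 V > V_CE(sat) ≈ 0.2 V, the transistor is in the active region as assumed.

I_C ≈ 1.7 mA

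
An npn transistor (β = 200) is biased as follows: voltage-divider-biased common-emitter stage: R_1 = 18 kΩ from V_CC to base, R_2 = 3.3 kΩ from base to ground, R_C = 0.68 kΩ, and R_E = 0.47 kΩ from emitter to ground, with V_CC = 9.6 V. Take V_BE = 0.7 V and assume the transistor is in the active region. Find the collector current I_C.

I_C ≈ 1.6 mA

Thevenize the base divider: V_Th = V_CC·R_2/(R_1+R_2) = 9.6×3.3/21.3 = 1.49 V, R_Th = R_1‖R_2 = 2.79 kΩ.
Base-emitter loop: V_Th = I_B·R_Th + V_BE + (β+1)I_B·R_E, so I_B = (1.49 − 0.7) / (2.79 + 201×0.47) = 0.0081 mA.
I_C = β·I_B = 200×0.0081 = 1.62 mA, and I_E = (β+1)I_B = 1.63 mA.
V_CE = V_CC − I_C·R_C − I_E·R_E = 9.6 − 1.62×0.68 − 1.63×0.47 = 7.73 V.
V_CE = 7.73 V > 0.2 V confirms active-region operation.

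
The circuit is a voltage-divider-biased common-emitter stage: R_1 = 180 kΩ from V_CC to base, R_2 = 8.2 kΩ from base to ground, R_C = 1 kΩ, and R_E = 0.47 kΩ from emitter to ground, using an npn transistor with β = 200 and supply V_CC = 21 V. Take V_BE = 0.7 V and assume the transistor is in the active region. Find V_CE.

V_CE ≈ 20 V

Thevenize the base divider: V_Th = V_CC·R_2/(R_1+R_2) = 21×8.2/188 = 0.915 V, R_Th = R_1‖R_2 = 7.84 kΩ.
Base-emitter loop: V_Th = I_B·R_Th + V_BE + (β+1)I_B·R_E, so I_B = (0.915 − 0.7) / (7.84 + 201×0.47) = 0.0021 mA.
I_C = β·I_B = 200×0.0021 = 0.42 mA, and I_E = (β+1)I_B = 0.422 mA.
V_CE = V_CC − I_C·R_C − I_E·R_E = 21 − 0.42×1 − 0.422×0.47 = 20.4 V.
V_CE = 20.4 V > 0.2 V confirms active-region operation.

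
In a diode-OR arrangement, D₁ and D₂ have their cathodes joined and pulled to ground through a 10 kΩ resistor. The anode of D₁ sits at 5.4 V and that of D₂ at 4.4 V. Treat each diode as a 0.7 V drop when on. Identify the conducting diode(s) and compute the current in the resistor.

Assume both conduct. Then node N would need to be at both 5.4−0.7 = 4.7 V and 4.4−0.7 = 3.7 V, which is impossible.
Assume only D₁ conducts: V_N = 5.4 − 0.7 = 4.7 V, so I_R = 4.7/10 = 0.47 mA.
Check D₂: its anode-to-cathode voltage is 4.4 − 4.7 = -0.3 V < 0.7 V, so it is off. The assumption is consistent.

Only D₁ conducts; I_R ≈ 0.47 mA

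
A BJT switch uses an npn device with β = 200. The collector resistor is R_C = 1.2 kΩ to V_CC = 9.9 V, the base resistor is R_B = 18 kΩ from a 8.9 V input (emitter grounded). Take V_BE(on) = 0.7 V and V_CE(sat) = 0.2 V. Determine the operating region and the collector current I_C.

saturation; I_C ≈ 8.1 mA

Assume active: I_B = (8.9 − 0.7)/18 = 0.456 mA, giving I_C = β·I_B = 91.1 mA.
But then V_CE = 9.9 − 91.1×1.2 = -99.4 V < V_CE(sat) = 0.2 V — impossible in the active region.
So the transistor is saturated. With V_CE = 0.2 V, I_C = (V_CC − 0.2)/R_C = 9.7/1.2 = 8.08 mA.
Check: β·I_B = 91.1 mA > I_C = 8.08 mA, confirming saturation.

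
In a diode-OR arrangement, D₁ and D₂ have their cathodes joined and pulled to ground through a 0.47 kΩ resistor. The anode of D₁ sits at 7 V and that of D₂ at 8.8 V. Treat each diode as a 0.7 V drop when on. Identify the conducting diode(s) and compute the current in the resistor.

Assume both conduct. Then node N would need to be at both 7−0.7 = 6.3 V and 8.8−0.7 = 8.1 V, which is impossible.
Assume only D₂ conducts: V_N = 8.8 − 0.7 = 8.1 V, so I_R = 8.1/0.47 = 17.2 mA.
Check D₁: its anode-to-cathode voltage is 7 − 8.1 = -1.1 V < 0.7 V, so it is off. The assumption is consistent.

Only D₂ conducts; I_R ≈ 17 mA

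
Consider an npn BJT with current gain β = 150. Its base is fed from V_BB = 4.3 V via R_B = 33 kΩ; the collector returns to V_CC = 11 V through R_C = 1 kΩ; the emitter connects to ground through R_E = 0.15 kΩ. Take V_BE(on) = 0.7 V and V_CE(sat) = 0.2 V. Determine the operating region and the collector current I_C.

Assume active: I_B = (4.3 − 0.7)/(33 + 151×0.15) = 0.0647 mA, I_C = β·I_B = 9.7 mA.
Then V_CE = 11 − 9.7×1 − 9.77×0.15 = -0.169 V < 0.2 V — the active assumption fails.
Re-solve with V_CE = 0.2 V. KCL at the emitter: V_E/R_E = (V_BB−0.7−V_E)/R_B + (V_CC−0.2−V_E)/R_C, giving V_E = 1.42 V.
I_C = (V_CC − 0.2 − V_E)/R_C = (10.8 − 1.42)/1 = 9.38 mA.
Check: I_B = (3.6 − 1.42)/33 = 0.0661 mA, and β·I_B = 9.92 mA > I_C, confirming saturation.

saturation; I_C ≈ 9.4 mA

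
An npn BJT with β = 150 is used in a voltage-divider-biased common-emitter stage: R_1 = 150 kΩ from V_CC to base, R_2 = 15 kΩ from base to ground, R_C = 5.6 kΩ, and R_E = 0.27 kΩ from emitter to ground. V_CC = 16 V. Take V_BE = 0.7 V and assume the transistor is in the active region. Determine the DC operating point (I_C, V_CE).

I_C ≈ 2.1 mA, V_CE ≈ 3.8 V

Thevenize the base divider: V_Th = V_CC·R_2/(R_1+R_2) = 16×15/165 = 1.45 V, R_Th = R_1‖R_2 = 13.6 kΩ.
Base-emitter loop: V_Th = I_B·R_Th + V_BE + (β+1)I_B·R_E, so I_B = (1.45 − 0.7) / (13.6 + 151×0.27) = 0.0139 mA.
I_C = β·I_B = 150×0.0139 = 2.08 mA, and I_E = (β+1)I_B = 2.09 mA.
V_CE = V_CC − I_C·R_C − I_E·R_E = 16 − 2.08×5.6 − 2.09×0.27 = 3.78 V.
V_CE = 3.78 V > 0.2 V confirms active-region operation.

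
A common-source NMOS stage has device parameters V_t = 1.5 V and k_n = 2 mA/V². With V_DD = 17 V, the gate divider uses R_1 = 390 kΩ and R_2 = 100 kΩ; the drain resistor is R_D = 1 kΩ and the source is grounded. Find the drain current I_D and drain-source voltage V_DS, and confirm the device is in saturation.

V_G = V_DD·R_2/(R_1+R_2) = 17×100/490 = 3.47 V. With the source grounded, V_GS = V_G = 3.47 V.
Assume saturation: I_D = (k_n/2)(V_GS − V_t)² = (2/2)×(3.47 − 1.5)² = 1×1.97² = 3.88 mA.
V_DS = V_DD − I_D·R_D = 17 − 3.88×1 = 13.1 V.
Saturation requires V_DS ≥ V_GS − V_t = 1.97 V; 13.1 ≥ 1.97 ✓.

I_D ≈ 3.9 mA, V_DS ≈ 13 V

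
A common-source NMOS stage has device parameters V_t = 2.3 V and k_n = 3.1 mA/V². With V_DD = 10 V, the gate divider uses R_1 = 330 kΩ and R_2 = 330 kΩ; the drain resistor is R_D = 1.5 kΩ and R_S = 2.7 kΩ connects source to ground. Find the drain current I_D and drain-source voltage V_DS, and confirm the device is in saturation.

I_D ≈ 0.74 mA, V_DS ≈ 6.9 V

V_G = V_DD·R_2/(R_1+R_2) = 10×330/660 = 5 V.
Assume saturation: I_D = (k_n/2)(V_GS − V_t)² with V_GS = V_G − I_D·R_S = 5 − 2.7·I_D.
Substituting gives 11.3·I_D² − 23.6·I_D + 11.3 = 0, with roots I_D = 0.743 or 1.35 mA.
The root I_D = 1.35 mA gives V_GS = 1.37 V ≤ V_t, so take I_D = 0.743 mA.
Then V_GS = 2.99 V and V_DS = V_DD − I_D(R_D+R_S) = 10 − 0.743×4.2 = 6.88 V.
Saturation requires V_DS ≥ V_GS − V_t = 0.693 V; 6.88 ≥ 0.693 ✓.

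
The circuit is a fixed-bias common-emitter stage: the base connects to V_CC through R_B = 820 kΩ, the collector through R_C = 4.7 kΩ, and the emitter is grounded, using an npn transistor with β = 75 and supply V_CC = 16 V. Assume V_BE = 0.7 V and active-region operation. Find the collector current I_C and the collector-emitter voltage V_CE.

I_C ≈ 1.4 mA, V_CE ≈ 9.4 V

Base loop: V_CC = I_B·R_B + V_BE, so I_B = (16 − 0.7)/820 kΩ = 0.0187 mA.
In the active region I_C = β·I_B = 75 × 0.0187 = 1.4 mA.
Collector loop: V_CE = V_CC − I_C·R_C = 16 − 1.4×4.7 = 9.42 V.
Since V_CE = 9.42 V > V_CE(sat) ≈ 0.2 V, the transistor is in the active region as assumed.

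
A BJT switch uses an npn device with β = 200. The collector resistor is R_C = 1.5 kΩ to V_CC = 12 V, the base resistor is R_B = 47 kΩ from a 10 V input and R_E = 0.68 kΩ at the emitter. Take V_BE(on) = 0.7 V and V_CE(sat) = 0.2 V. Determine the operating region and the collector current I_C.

Assume active: I_B = (10 − 0.7)/(47 + 201×0.68) = 0.0506 mA, I_C = β·I_B = 10.1 mA.
Then V_CE = 12 − 10.1×1.5 − 10.2×0.68 = -10.1 V < 0.2 V — the active assumption fails.
Re-solve with V_CE = 0.2 V. KCL at the emitter: V_E/R_E = (V_BB−0.7−V_E)/R_B + (V_CC−0.2−V_E)/R_C, giving V_E = 3.74 V.
I_C = (V_CC − 0.2 − V_E)/R_C = (11.8 − 3.74)/1.5 = 5.38 mA.
Check: I_B = (9.3 − 3.74)/47 = 0.118 mA, and β·I_B = 23.7 mA > I_C, confirming saturation.

saturation; I_C ≈ 5.4 mA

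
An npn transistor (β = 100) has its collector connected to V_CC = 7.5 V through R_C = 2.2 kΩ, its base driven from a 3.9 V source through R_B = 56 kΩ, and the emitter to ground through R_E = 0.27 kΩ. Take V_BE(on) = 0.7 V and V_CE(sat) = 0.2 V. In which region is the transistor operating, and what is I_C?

saturation; I_C ≈ 3 mA

Assume active: I_B = (3.9 − 0.7)/(56 + 101×0.27) = 0.0384 mA, I_C = β·I_B = 3.84 mA.
Then V_CE = 7.5 − 3.84×2.2 − 3.88×0.27 = -2 V < 0.2 V — the active assumption fails.
Re-solve with V_CE = 0.2 V. KCL at the emitter: V_E/R_E = (V_BB−0.7−V_E)/R_B + (V_CC−0.2−V_E)/R_C, giving V_E = 0.808 V.
I_C = (V_CC − 0.2 − V_E)/R_C = (7.3 − 0.808)/2.2 = 2.95 mA.
Check: I_B = (3.2 − 0.808)/56 = 0.0427 mA, and β·I_B = 4.27 mA > I_C, confirming saturation.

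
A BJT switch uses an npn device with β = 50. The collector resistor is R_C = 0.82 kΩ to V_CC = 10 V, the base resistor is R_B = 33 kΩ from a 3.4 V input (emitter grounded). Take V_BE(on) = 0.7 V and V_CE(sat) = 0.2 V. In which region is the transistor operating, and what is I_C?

active; I_C ≈ 4.1 mA

Assume active. Base-emitter loop: I_B = (V_BB − V_BE)/R_B = (3.4 − 0.7)/33 = 0.0818 mA.
I_C = β·I_B = 50×0.0818 = 4.09 mA.
V_CE = V_CC − I_C·R_C = 10 − 4.09×0.82 = 6.65 V > V_CE(sat), so the active-region assumption holds.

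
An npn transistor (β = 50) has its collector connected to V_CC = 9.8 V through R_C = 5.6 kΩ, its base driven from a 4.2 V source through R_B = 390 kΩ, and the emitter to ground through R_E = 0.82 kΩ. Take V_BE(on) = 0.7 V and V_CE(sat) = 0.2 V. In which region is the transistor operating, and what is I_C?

Assume active. Base-emitter loop: I_B = (V_BB − V_BE)/(R_B + (β+1)R_E) = (4.2 − 0.7)/(390 + 51×0.82) = 0.00811 mA.
I_C = β·I_B = 50×0.00811 = 0.405 mA.
V_CE = V_CC − I_C·R_C − I_E·R_E = 9.8 − 0.405×5.6 − 0.413×0.82 = 7.19 V > V_CE(sat), so the active-region assumption holds.

active; I_C ≈ 0.41 mA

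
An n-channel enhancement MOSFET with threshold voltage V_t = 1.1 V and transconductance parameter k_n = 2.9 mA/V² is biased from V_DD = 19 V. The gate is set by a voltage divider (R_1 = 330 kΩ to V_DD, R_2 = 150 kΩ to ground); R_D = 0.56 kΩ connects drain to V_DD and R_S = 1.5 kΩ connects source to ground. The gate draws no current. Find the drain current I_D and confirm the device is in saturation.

I_D ≈ 2.4 mA

V_G = V_DD·R_2/(R_1+R_2) = 19×150/480 = 5.94 V.
Assume saturation: I_D = (k_n/2)(V_GS − V_t)² with V_GS = V_G − I_D·R_S = 5.94 − 1.5·I_D.
Substituting gives 3.26·I_D² − 22·I_D + 33.9 = 0, with roots I_D = 2.37 or 4.38 mA.
The root I_D = 4.38 mA gives V_GS = -0.639 V ≤ V_t, so take I_D = 2.37 mA.
Then V_GS = 2.38 V and V_DS = V_DD − I_D(R_D+R_S) = 19 − 2.37×2.06 = 14.1 V.
Saturation requires V_DS ≥ V_GS − V_t = 1.28 V; 14.1 ≥ 1.28 ✓.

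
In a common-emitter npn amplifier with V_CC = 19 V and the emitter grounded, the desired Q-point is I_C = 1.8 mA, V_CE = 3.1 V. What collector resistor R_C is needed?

Collector loop: V_CC = I_C·R_C + V_CE.
R_C = (V_CC − V_CE)/I_C = (19 − 3.1)/1.8 = 8.83 kΩ.

R_C ≈ 8.8 kΩ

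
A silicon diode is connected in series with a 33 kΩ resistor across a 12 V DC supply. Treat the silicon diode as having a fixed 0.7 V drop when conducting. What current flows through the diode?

KVL around the loop: 12 = V_D + I·R = 0.7 + I × 33 kΩ.
So I = (12 − 0.7) / 33 kΩ = 11.3 / 33 = 0.342 mA.

I ≈ 0.34 mA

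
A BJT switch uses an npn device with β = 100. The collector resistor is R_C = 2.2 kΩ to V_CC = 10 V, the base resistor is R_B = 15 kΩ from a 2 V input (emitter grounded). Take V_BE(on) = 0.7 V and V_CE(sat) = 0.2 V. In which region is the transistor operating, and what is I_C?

Assume active: I_B = (2 − 0.7)/15 = 0.0867 mA, giving I_C = β·I_B = 8.67 mA.
But then V_CE = 10 − 8.67×2.2 = -9.07 V < V_CE(sat) = 0.2 V — impossible in the active region.
So the transistor is saturated. With V_CE = 0.2 V, I_C = (V_CC − 0.2)/R_C = 9.8/2.2 = 4.45 mA.
Check: β·I_B = 8.67 mA > I_C = 4.45 mA, confirming saturation.

saturation; I_C ≈ 4.5 mA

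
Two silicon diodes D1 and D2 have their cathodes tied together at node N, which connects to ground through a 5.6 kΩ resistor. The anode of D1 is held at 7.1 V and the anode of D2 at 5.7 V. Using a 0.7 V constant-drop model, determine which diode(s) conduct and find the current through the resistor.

Assume both conduct. Then node N would need to be at both 7.1−0.7 = 6.4 V and 5.7−0.7 = 5 V, which is impossible.
Assume only D1 conducts: V_N = 7.1 − 0.7 = 6.4 V, so I_R = 6.4/5.6 = 1.14 mA.
Check D2: its anode-to-cathode voltage is 5.7 − 6.4 = -0.7 V < 0.7 V, so it is off. The assumption is consistent.

Only D1 conducts; I_R ≈ 1.1 mA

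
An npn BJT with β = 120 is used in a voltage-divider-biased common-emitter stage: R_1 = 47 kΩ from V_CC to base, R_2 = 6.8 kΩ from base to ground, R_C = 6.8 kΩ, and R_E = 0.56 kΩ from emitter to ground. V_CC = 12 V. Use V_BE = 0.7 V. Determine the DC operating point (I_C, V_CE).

Thevenize the base divider: V_Th = V_CC·R_2/(R_1+R_2) = 12×6.8/53.8 = 1.52 V, R_Th = R_1‖R_2 = 5.94 kΩ.
Base-emitter loop: V_Th = I_B·R_Th + V_BE + (β+1)I_B·R_E, so I_B = (1.52 − 0.7) / (5.94 + 121×0.56) = 0.0111 mA.
I_C = β·I_B = 120×0.0111 = 1.33 mA, and I_E = (β+1)I_B = 1.34 mA.
V_CE = V_CC − I_C·R_C − I_E·R_E = 12 − 1.33×6.8 − 1.34×0.56 = 2.21 V.
V_CE = 2.21 V > 0.2 V confirms active-region operation.

I_C ≈ 1.3 mA, V_CE ≈ 2.2 V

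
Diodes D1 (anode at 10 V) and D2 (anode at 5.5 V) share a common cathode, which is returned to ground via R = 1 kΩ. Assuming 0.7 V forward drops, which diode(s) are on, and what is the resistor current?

Assume both conduct. Then node N would need to be at both 10−0.7 = 9.3 V and 5.5−0.7 = 4.8 V, which is impossible.
Assume only D1 conducts: V_N = 10 − 0.7 = 9.3 V, so I_R = 9.3/1 = 9.3 mA.
Check D2: its anode-to-cathode voltage is 5.5 − 9.3 = -3.8 V < 0.7 V, so it is off. The assumption is consistent.

Only D1 conducts; I_R ≈ 9.3 mA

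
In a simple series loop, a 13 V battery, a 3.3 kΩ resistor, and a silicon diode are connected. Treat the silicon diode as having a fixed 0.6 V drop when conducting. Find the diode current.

KVL around the loop: 13 = V_D + I·R = 0.6 + I × 3.3 kΩ.
So I = (13 − 0.6) / 3.3 kΩ = 12.4 / 3.3 = 3.76 mA.

I ≈ 3.8 mA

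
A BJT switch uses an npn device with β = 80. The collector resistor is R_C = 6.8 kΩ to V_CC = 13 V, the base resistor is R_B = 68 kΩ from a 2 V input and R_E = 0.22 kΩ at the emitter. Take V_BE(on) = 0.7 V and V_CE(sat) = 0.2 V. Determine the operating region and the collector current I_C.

active; I_C ≈ 1.2 mA

Assume active. Base-emitter loop: I_B = (V_BB − V_BE)/(R_B + (β+1)R_E) = (2 − 0.7)/(68 + 81×0.22) = 0.0151 mA.
I_C = β·I_B = 80×0.0151 = 1.21 mA.
V_CE = V_CC − I_C·R_C − I_E·R_E = 13 − 1.21×6.8 − 1.23×0.22 = 4.49 V > V_CE(sat), so the active-region assumption holds.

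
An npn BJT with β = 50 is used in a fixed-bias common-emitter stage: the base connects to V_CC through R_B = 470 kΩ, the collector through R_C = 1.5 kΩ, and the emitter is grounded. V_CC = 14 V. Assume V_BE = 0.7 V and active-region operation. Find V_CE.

V_CE ≈ 12 V

Base loop: V_CC = I_B·R_B + V_BE, so I_B = (14 − 0.7)/470 kΩ = 0.0283 mA.
In the active region I_C = β·I_B = 50 × 0.0283 = 1.41 mA.
Collector loop: V_CE = V_CC − I_C·R_C = 14 − 1.41×1.5 = 11.9 V.
Since V_CE = 11.9 V > V_CE(sat) ≈ 0.2 V, the transistor is in the active region as assumed.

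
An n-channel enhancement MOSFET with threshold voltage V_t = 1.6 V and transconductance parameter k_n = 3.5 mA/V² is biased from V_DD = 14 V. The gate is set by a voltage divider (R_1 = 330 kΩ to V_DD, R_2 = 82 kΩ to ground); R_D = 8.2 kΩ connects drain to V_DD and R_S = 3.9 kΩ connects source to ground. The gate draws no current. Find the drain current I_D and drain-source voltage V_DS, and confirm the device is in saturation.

I_D ≈ 0.21 mA, V_DS ≈ 11 V

V_G = V_DD·R_2/(R_1+R_2) = 14×82/412 = 2.79 V.
Assume saturation: I_D = (k_n/2)(V_GS − V_t)² with V_GS = V_G − I_D·R_S = 2.79 − 3.9·I_D.
Substituting gives 26.6·I_D² − 17.2·I_D + 2.46 = 0, with roots I_D = 0.214 or 0.432 mA.
The root I_D = 0.432 mA gives V_GS = 1.1 V ≤ V_t, so take I_D = 0.214 mA.
Then V_GS = 1.95 V and V_DS = V_DD − I_D(R_D+R_S) = 14 − 0.214×12.1 = 11.4 V.
Saturation requires V_DS ≥ V_GS − V_t = 0.35 V; 11.4 ≥ 0.35 ✓.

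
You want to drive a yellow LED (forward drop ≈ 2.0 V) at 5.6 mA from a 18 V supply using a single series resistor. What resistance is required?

The resistor drops V_S − V_D = 18 − 2.0 = 16 V at 5.6 mA.
R = 16 V / 5.6 mA = 2.86 kΩ.

R ≈ 2.9 kΩ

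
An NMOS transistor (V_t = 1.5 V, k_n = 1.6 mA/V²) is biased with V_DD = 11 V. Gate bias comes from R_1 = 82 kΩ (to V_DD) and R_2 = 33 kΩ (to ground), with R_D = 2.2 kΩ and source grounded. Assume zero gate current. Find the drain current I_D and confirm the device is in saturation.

I_D ≈ 2.2 mA

V_G = V_DD·R_2/(R_1+R_2) = 11×33/115 = 3.16 V. With the source grounded, V_GS = V_G = 3.16 V.
Assume saturation: I_D = (k_n/2)(V_GS − V_t)² = (1.6/2)×(3.16 − 1.5)² = 0.8×1.66² = 2.2 mA.
V_DS = V_DD − I_D·R_D = 11 − 2.2×2.2 = 6.17 V.
Saturation requires V_DS ≥ V_GS − V_t = 1.66 V; 6.17 ≥ 1.66 ✓.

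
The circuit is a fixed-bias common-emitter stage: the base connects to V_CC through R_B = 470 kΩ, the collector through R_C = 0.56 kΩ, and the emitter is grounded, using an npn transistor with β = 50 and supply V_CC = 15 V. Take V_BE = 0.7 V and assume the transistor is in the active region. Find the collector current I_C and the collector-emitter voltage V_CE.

I_C ≈ 1.5 mA, V_CE ≈ 14 V

Base loop: V_CC = I_B·R_B + V_BE, so I_B = (15 − 0.7)/470 kΩ = 0.0304 mA.
In the active region I_C = β·I_B = 50 × 0.0304 = 1.52 mA.
Collector loop: V_CE = V_CC − I_C·R_C = 15 − 1.52×0.56 = 14.1 V.
Since V_CE = 14.1 V > V_CE(sat) ≈ 0.2 V, the transistor is in the active region as assumed.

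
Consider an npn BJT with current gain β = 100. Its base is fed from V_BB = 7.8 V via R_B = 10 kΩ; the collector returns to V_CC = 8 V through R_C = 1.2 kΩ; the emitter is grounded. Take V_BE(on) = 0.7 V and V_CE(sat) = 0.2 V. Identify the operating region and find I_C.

Assume active: I_B = (7.8 − 0.7)/10 = 0.71 mA, giving I_C = β·I_B = 71 mA.
But then V_CE = 8 − 71×1.2 = -77.2 V < V_CE(sat) = 0.2 V — impossible in the active region.
So the transistor is saturated. With V_CE = 0.2 V, I_C = (V_CC − 0.2)/R_C = 7.8/1.2 = 6.5 mA.
Check: β·I_B = 71 mA > I_C = 6.5 mA, confirming saturation.

saturation; I_C ≈ 6.5 mA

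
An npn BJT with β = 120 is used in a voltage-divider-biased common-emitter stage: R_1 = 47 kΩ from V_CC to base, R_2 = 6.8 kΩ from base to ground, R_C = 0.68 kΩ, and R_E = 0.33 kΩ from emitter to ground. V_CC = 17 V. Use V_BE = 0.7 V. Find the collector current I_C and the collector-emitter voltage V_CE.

I_C ≈ 3.8 mA, V_CE ≈ 13 V

Thevenize the base divider: V_Th = V_CC·R_2/(R_1+R_2) = 17×6.8/53.8 = 2.15 V, R_Th = R_1‖R_2 = 5.94 kΩ.
Base-emitter loop: V_Th = I_B·R_Th + V_BE + (β+1)I_B·R_E, so I_B = (2.15 − 0.7) / (5.94 + 121×0.33) = 0.0316 mA.
I_C = β·I_B = 120×0.0316 = 3.79 mA, and I_E = (β+1)I_B = 3.82 mA.
V_CE = V_CC − I_C·R_C − I_E·R_E = 17 − 3.79×0.68 − 3.82×0.33 = 13.2 V.
V_CE = 13.2 V > 0.2 V confirms active-region operation.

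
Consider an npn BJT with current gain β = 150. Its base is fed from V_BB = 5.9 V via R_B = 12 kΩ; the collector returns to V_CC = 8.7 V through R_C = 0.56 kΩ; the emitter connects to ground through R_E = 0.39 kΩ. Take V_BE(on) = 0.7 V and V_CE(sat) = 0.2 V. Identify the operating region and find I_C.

saturation; I_C ≈ 8.9 mA

Assume active: I_B = (5.9 − 0.7)/(12 + 151×0.39) = 0.0734 mA, I_C = β·I_B = 11 mA.
Then V_CE = 8.7 − 11×0.56 − 11.1×0.39 = -1.78 V < 0.2 V — the active assumption fails.
Re-solve with V_CE = 0.2 V. KCL at the emitter: V_E/R_E = (V_BB−0.7−V_E)/R_B + (V_CC−0.2−V_E)/R_C, giving V_E = 3.52 V.
I_C = (V_CC − 0.2 − V_E)/R_C = (8.5 − 3.52)/0.56 = 8.89 mA.
Check: I_B = (5.2 − 3.52)/12 = 0.14 mA, and β·I_B = 21 mA > I_C, confirming saturation.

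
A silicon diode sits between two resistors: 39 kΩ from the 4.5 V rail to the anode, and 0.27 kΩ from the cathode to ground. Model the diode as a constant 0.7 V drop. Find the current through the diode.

I ≈ 0.097 mA

The two resistors are in series with the diode, so KVL gives 4.5 = I·39 + 0.7 + I·0.27.
I = (4.5 − 0.7) / (39 + 0.27) kΩ = 3.8 / 39.3 = 0.0968 mA.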